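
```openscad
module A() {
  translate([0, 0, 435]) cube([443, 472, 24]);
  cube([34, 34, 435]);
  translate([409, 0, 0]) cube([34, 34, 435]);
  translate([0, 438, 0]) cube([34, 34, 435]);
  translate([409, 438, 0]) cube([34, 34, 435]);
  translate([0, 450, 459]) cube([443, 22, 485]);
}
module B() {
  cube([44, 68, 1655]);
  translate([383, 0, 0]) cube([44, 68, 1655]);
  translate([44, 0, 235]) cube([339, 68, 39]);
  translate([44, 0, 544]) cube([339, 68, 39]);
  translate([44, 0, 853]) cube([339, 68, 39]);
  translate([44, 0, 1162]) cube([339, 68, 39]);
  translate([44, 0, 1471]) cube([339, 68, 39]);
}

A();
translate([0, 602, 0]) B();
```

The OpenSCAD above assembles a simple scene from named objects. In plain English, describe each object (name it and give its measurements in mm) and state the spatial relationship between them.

A is a chair: 443×472 mm seat, 24 mm thick, top at z = 459 mm, on four 34 mm square corner legs flush with the seat edges. A 22 mm thick backrest slab spans the full seat width, extending 485 mm above the seat top, its back face flush with the seat's +y edge.

B is a straight ladder. Two 44×68 mm vertical rails, 1655 mm tall, stand 427 mm apart (outside-to-outside) with their front faces coplanar on the −y side. 5 rungs, each 68 mm deep and 39 mm tall, span between the inner faces of the rails, front faces flush with the rails. The lowest rung's underside is at z = 235 mm and rungs are spaced 309 mm apart (underside to underside).

The ladder is on the floor beside the chair on its +y side.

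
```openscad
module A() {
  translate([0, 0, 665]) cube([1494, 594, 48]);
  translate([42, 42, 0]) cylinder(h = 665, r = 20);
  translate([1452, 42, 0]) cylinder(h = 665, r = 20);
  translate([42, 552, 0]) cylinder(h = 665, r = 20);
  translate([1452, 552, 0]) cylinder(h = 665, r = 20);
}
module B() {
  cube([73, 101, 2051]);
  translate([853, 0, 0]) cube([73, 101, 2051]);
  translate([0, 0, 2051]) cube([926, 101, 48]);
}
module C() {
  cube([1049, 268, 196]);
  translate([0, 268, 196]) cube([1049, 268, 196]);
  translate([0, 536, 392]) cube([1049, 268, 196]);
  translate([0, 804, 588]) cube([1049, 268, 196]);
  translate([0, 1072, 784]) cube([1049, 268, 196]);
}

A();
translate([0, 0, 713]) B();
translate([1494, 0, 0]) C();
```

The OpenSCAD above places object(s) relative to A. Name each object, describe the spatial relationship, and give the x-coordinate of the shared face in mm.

The table's +x face and the staircase's −x face are both at x = 1494 mm.

A is a table. B is a door frame. C is a staircase. The door frame is on top of the table. The staircase is against the table's +x side, with their −y faces flush. The x-coordinate of the shared face is 1494 mm.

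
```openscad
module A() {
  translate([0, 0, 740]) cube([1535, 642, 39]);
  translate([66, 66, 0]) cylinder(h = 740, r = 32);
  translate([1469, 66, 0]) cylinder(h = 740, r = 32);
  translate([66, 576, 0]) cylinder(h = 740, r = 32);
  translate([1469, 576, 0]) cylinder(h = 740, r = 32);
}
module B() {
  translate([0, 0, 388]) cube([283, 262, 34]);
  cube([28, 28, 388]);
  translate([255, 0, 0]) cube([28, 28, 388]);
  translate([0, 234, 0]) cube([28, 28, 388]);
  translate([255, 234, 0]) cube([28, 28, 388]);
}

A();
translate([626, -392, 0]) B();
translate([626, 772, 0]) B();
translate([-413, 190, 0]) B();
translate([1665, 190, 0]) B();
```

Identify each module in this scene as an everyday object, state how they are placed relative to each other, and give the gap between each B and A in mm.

Each stool's nearest face is 130 mm from the table's bounding box.

A is a table. B is a stool. Four stools sit around the table at the −y, +y, −x, +x sides. The gap between each stool and the table is 130 mm.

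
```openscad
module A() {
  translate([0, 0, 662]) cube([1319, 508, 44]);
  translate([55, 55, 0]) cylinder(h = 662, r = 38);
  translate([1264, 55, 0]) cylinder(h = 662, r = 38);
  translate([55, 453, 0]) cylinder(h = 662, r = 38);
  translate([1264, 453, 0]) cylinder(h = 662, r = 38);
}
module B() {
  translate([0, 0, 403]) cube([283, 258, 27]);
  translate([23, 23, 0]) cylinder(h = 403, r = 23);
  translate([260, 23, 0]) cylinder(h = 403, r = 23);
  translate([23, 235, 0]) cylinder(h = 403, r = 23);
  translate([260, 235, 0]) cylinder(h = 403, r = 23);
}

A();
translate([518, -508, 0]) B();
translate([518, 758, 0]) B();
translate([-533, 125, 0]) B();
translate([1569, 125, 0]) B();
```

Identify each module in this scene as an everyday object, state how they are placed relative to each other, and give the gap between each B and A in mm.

Each stool's nearest face is 250 mm from the table's bounding box.

A is a table. B is a stool. Four stools sit around the table at the −y, +y, −x, +x sides. The gap between each stool and the table is 250 mm.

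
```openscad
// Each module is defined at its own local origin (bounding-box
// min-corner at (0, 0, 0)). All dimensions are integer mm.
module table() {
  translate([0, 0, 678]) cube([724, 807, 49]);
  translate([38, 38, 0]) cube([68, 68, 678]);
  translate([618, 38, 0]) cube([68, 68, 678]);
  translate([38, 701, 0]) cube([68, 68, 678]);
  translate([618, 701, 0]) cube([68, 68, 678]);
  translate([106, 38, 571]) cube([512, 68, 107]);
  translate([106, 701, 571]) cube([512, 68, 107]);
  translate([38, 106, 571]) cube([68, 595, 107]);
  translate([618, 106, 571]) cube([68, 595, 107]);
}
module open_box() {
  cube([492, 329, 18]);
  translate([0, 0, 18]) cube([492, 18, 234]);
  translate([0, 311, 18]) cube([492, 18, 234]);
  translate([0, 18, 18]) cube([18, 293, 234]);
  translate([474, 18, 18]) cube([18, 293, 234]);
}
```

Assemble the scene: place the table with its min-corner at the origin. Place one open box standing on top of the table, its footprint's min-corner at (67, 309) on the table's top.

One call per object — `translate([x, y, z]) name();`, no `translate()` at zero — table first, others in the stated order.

table();
translate([67, 309, 727]) open_box();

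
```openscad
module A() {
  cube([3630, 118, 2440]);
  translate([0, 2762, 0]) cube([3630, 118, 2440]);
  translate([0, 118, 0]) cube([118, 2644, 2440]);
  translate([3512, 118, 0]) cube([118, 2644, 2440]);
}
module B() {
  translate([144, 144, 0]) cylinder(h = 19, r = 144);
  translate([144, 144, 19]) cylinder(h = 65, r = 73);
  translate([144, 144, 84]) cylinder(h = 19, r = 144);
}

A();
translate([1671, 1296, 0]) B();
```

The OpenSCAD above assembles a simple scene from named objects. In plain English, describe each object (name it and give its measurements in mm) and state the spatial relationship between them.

A is the wall frame of a small rectangular building: four walls, each 2440 mm tall and 118 mm thick, enclosing a footprint 3630 mm (x) by 2880 mm (y) outside-to-outside, with no floor or roof. The front and back walls (the −y and +y sides) span the full width; the two side walls fit between them.

B is a spool: two coaxial disc flanges of radius 144 mm and thickness 19 mm, joined by a core cylinder of radius 73 mm and height 65 mm. The lower flange rests on z = 0 and the three cylinders share a vertical axis.

The spool sits inside the house frame, centred.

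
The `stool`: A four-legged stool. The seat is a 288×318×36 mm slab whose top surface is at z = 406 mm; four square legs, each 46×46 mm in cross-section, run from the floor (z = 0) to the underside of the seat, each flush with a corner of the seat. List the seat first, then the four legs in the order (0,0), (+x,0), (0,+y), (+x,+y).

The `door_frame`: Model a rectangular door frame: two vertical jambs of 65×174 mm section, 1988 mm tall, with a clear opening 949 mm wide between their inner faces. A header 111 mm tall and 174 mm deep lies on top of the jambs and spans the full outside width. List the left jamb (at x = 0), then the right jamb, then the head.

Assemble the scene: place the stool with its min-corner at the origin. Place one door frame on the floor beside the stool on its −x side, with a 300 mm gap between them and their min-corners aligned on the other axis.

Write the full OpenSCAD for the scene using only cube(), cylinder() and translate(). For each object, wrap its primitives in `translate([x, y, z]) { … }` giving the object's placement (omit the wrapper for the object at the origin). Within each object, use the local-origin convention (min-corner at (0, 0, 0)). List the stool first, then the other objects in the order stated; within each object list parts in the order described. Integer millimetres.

translate([0, 0, 370]) cube([288, 318, 36]);
cube([46, 46, 370]);
translate([242, 0, 0]) cube([46, 46, 370]);
translate([0, 272, 0]) cube([46, 46, 370]);
translate([242, 272, 0]) cube([46, 46, 370]);
translate([-1379, 0, 0]) {
  cube([65, 174, 1988]);
  translate([1014, 0, 0]) cube([65, 174, 1988]);
  translate([0, 0, 1988]) cube([1079, 174, 111]);
}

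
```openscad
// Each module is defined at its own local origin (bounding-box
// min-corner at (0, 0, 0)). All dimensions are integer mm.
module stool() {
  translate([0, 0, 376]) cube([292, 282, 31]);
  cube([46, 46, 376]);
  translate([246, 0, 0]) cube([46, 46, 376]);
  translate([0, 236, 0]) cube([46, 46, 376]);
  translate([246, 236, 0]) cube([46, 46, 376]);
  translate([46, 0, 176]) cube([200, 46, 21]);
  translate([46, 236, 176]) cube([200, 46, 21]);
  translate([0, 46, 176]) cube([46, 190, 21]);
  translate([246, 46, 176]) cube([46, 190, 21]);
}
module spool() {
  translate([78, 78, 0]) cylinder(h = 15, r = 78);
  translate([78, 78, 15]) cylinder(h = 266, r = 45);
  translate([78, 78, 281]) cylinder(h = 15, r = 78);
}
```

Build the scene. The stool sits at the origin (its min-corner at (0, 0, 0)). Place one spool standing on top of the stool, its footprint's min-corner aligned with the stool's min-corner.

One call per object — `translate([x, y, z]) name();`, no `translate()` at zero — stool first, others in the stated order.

stool();
translate([0, 0, 407]) spool();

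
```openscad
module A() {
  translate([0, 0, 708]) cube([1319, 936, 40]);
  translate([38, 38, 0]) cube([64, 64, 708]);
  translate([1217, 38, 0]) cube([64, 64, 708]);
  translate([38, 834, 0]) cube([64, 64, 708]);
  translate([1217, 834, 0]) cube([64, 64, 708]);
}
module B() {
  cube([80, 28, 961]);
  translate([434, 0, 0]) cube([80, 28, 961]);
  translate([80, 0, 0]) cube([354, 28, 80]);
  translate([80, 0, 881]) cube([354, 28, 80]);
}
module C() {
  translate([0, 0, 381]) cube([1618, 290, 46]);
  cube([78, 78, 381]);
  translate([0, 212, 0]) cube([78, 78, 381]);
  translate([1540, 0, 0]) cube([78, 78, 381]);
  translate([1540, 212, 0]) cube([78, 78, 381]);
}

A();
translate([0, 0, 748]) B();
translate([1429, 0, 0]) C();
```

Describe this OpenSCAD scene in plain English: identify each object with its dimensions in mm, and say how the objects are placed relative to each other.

A is a table: top 1319 mm (x) × 936 mm (y), 40 mm thick, upper face at z = 748 mm, on four 64×64 mm square legs, each inset 38 mm from the nearest pair of top edges, running from z = 0 to the bottom of the top.

B is a picture frame with a 354×801 mm rectangular opening (x by z) and a uniform 80 mm border on every side. Frame depth is 28 mm along y. It is built from two vertical stiles running the full outside height and two horizontal rails spanning the gap between the stiles.

C is a bench: a 1618×290 mm seat slab, 46 mm thick, top at z = 427 mm, on four 78×78 mm square legs flush with the seat corners and standing on z = 0.

The picture frame is on top of the table. The bench is on the floor beside the table on its +x side.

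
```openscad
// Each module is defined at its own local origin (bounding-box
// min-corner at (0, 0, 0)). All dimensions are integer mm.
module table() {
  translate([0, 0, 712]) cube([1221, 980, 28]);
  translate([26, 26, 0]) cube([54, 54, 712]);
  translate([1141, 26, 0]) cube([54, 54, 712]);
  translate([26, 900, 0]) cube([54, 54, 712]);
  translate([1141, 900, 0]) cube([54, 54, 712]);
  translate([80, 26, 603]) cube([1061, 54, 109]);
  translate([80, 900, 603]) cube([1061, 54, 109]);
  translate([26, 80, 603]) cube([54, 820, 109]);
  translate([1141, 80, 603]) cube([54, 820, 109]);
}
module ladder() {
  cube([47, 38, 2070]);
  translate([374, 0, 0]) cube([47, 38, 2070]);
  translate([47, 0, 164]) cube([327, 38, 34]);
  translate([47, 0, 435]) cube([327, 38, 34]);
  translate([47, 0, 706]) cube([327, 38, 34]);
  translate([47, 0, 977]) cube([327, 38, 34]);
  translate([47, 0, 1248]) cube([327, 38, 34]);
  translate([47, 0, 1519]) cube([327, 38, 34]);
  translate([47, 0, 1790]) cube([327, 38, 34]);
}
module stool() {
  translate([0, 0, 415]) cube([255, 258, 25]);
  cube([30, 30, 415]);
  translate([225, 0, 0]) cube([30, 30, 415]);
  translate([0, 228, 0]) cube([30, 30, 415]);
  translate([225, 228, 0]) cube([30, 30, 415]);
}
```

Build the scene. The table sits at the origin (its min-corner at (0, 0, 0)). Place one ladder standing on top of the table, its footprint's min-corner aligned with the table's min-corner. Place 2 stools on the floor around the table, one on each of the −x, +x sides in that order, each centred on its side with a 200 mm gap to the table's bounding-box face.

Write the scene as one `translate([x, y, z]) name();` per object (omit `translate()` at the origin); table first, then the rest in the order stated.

table();
translate([0, 0, 740]) ladder();
translate([-455, 361, 0]) stool();
translate([1421, 361, 0]) stool();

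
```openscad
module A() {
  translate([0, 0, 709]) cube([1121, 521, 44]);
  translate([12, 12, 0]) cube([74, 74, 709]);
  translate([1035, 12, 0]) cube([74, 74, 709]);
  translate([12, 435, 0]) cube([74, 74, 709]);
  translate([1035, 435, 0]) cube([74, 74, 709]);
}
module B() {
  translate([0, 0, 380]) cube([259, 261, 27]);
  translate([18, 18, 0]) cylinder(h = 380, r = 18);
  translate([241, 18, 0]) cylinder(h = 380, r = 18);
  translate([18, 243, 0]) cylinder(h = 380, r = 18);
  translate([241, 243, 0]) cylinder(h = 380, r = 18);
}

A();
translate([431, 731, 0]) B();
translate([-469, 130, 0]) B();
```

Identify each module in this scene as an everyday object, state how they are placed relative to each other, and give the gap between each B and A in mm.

A is a table. B is a stool. Two stools sit around the table at the +y, −x sides. The gap between each stool and the table is 210 mm.

Each stool's nearest face is 210 mm from the table's bounding box.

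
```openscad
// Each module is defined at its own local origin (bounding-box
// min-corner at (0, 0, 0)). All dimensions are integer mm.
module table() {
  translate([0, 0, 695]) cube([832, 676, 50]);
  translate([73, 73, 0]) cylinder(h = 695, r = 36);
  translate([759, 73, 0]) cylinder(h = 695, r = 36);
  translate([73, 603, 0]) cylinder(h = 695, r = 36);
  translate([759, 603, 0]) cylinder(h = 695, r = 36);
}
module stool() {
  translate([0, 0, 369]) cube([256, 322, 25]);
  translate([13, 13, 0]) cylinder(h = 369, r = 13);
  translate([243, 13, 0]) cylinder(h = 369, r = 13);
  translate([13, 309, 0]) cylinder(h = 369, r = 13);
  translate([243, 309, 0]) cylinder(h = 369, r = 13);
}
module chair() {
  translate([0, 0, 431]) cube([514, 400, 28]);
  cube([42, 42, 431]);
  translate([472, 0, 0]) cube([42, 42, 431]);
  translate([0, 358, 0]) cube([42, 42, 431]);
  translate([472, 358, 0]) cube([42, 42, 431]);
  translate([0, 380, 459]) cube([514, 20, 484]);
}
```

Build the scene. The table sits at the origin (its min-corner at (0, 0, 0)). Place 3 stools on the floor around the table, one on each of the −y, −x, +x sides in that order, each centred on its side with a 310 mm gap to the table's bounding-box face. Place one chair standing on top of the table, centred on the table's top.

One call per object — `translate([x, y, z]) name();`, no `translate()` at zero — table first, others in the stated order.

table();
translate([288, -632, 0]) stool();
translate([-566, 177, 0]) stool();
translate([1142, 177, 0]) stool();
translate([159, 138, 745]) chair();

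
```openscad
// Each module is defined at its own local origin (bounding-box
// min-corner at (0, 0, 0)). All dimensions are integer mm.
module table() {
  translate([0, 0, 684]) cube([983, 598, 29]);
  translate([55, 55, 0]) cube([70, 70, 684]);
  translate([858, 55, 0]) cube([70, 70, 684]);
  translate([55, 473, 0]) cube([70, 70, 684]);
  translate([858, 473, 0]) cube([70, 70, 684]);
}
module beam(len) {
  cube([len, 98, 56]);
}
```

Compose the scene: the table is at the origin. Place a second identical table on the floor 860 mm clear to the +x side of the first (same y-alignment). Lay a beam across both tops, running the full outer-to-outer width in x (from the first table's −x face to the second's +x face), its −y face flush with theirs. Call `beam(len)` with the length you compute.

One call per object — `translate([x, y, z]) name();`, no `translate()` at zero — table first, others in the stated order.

table();
translate([1843, 0, 0]) table();
translate([0, 0, 713]) beam(2826);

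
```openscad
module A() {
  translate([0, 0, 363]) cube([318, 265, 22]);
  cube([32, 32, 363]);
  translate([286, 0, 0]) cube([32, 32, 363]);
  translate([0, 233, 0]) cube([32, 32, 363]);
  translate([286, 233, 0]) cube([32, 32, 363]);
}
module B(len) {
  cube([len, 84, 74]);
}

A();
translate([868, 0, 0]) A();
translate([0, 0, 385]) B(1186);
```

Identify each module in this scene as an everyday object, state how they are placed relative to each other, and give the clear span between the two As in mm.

A is a stool. B is a beam. A beam spans the tops of two stools. The clear span between the two stools is 550 mm.

Second stool starts at x = 868; first ends at x = 318; clear span = 868 − 318 = 550 mm.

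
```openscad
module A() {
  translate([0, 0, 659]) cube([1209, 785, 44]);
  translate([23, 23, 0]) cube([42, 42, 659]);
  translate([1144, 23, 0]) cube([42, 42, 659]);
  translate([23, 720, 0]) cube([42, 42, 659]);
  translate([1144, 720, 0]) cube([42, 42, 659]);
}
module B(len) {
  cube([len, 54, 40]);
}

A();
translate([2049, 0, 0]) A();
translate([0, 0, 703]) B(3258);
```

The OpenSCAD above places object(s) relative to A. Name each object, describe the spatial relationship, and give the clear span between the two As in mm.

A is a table. B is a beam. A beam spans the tops of two tables. The clear span between the two tables is 840 mm.

Second table starts at x = 2049; first ends at x = 1209; clear span = 2049 − 1209 = 840 mm.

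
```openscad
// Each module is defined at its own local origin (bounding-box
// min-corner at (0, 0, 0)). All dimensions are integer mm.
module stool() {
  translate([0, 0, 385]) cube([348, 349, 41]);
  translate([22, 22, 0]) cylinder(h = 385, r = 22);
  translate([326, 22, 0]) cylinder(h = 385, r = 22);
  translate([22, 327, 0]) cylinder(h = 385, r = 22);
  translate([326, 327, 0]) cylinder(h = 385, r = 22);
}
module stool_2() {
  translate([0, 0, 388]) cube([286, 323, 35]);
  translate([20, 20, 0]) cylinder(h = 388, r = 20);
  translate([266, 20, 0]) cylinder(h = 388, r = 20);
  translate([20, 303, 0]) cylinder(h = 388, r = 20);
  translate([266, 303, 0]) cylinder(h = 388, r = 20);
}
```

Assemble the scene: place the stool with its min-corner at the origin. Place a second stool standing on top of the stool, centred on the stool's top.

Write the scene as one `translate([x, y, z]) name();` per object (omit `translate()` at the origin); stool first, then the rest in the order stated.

stool();
translate([31, 13, 426]) stool_2();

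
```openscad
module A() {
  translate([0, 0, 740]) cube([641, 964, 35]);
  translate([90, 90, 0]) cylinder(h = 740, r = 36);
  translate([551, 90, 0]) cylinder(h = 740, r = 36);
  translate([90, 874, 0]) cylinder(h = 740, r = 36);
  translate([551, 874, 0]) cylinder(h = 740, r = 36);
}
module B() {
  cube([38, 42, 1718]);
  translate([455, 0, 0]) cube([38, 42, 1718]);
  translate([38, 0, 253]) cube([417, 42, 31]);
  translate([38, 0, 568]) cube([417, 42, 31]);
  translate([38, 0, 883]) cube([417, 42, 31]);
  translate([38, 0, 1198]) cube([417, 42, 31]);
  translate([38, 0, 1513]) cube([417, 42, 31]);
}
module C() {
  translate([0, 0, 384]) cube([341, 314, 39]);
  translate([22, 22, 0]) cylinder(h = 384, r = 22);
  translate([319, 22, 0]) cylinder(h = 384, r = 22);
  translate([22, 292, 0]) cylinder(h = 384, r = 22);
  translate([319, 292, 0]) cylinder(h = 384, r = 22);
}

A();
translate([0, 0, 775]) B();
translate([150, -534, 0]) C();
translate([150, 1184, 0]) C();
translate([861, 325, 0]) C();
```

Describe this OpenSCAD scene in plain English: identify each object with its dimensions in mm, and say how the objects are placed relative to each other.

A is a table: top 641 mm (x) × 964 mm (y), 35 mm thick, upper face at z = 775 mm, on four round legs of 72 mm diameter, each leg's bounding box inset 54 mm from the nearest pair of top edges, running from z = 0 to the bottom of the top.

B is a straight ladder. Two 38×42 mm vertical rails, 1718 mm tall, stand 493 mm apart (outside-to-outside) with their front faces coplanar on the −y side. 5 rungs, each 42 mm deep and 31 mm tall, span between the inner faces of the rails, front faces flush with the rails. The lowest rung's underside is at z = 253 mm and rungs are spaced 315 mm apart (underside to underside).

C is a four-legged stool. The seat is 341×314 mm, 39 mm thick, top at z = 423 mm. It stands on four round legs, each 44 mm in diameter, from z = 0 to the seat underside, each leg's axis is inset half a diameter from the nearest pair of seat edges (so the leg's bounding box is flush with the corner).

The ladder is on top of the table. Three stools sit around the table at the −y, +y, +x sides.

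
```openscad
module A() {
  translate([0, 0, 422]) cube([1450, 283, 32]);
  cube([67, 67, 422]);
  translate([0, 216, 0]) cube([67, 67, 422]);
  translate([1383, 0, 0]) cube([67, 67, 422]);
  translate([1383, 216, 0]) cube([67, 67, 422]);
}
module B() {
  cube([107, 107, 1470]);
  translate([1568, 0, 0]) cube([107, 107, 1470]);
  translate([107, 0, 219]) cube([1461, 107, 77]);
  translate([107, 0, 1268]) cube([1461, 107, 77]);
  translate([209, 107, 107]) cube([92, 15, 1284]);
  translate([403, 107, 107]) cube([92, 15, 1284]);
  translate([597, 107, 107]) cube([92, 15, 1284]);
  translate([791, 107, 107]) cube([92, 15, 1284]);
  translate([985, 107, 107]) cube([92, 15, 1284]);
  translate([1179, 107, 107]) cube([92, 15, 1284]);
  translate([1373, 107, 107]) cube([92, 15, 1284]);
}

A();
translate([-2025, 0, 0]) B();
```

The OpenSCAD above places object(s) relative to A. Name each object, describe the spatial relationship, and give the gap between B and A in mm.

A is a bench. B is a fence section. The fence section is on the floor beside the bench on its −x side. The gap between the fence section and the bench is 350 mm.

The fence section's nearest face is 350 mm from the bench's −x face.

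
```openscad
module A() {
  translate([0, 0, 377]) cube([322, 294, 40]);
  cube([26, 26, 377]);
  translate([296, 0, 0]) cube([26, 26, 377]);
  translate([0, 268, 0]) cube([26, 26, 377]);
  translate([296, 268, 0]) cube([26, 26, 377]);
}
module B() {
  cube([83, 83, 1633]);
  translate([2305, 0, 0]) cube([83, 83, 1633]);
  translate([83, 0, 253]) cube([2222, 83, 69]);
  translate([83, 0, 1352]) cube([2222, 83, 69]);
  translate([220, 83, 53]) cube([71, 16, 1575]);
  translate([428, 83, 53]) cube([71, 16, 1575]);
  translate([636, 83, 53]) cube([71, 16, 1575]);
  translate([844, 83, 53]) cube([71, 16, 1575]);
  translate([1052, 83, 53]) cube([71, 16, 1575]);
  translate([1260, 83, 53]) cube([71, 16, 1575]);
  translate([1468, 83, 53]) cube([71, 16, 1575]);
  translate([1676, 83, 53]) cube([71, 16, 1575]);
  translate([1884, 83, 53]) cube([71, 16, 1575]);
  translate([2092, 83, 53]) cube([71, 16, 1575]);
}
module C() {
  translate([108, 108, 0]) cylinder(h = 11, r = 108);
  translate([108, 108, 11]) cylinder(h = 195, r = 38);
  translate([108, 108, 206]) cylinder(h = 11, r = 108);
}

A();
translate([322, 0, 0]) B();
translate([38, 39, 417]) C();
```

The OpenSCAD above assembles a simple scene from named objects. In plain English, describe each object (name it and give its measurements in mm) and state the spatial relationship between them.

A is a four-legged stool. The seat is a 322×294×40 mm slab whose top surface is at z = 417 mm; four square legs, each 26×26 mm in cross-section, run from the floor (z = 0) to the underside of the seat, each flush with a corner of the seat.

B is a fence section. Two 83×83 mm posts, 1633 mm tall, stand on the floor with a clear span of 2222 mm between their inner faces. Two horizontal rails of 83×69 mm section span the gap between the posts with their undersides at z = 253 mm and z = 1352 mm, flush with the posts' −y face. 10 pickets, each 71 mm wide, 16 mm thick and 1575 mm tall, are fixed to the +y face of the rails with their bottoms at z = 53 mm, evenly spaced across the span with equal gaps (rounded down to the nearest mm) at the −x end and between each pair — any rounding remainder accumulates at the +x end.

C is a spool: two coaxial disc flanges of radius 108 mm and thickness 11 mm, joined by a core cylinder of radius 38 mm and height 195 mm. The lower flange rests on z = 0 and the three cylinders share a vertical axis.

The fence section is against the stool's +x side, with their −y faces flush. The spool is on top of the stool.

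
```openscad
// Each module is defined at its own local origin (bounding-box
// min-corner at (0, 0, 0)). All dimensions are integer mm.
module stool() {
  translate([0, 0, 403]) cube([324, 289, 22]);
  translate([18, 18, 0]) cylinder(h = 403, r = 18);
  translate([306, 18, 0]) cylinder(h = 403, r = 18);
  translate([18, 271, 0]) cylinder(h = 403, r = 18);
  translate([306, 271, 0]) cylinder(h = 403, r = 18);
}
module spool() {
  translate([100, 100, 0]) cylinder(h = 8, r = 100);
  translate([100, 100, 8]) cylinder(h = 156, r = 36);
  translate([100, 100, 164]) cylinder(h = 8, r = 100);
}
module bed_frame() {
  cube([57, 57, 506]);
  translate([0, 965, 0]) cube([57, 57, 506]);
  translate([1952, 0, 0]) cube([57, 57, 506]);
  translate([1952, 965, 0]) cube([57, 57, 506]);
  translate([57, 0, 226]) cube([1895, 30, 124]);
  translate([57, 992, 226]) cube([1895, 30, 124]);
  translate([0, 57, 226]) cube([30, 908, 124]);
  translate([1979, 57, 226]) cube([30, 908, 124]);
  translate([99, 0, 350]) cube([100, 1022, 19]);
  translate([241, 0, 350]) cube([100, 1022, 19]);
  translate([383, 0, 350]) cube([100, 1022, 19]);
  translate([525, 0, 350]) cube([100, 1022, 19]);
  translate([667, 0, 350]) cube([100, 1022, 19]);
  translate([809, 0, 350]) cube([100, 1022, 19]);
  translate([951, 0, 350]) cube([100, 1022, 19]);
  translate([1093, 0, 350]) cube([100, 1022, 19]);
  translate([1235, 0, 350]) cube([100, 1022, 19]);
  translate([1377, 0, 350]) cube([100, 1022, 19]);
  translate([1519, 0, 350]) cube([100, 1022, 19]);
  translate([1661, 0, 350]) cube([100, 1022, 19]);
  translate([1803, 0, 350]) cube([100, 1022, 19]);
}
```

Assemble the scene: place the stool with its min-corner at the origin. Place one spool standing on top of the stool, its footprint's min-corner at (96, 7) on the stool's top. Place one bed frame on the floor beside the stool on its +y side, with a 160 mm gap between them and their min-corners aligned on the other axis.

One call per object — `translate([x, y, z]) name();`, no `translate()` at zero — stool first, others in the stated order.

stool();
translate([96, 7, 425]) spool();
translate([0, 449, 0]) bed_frame();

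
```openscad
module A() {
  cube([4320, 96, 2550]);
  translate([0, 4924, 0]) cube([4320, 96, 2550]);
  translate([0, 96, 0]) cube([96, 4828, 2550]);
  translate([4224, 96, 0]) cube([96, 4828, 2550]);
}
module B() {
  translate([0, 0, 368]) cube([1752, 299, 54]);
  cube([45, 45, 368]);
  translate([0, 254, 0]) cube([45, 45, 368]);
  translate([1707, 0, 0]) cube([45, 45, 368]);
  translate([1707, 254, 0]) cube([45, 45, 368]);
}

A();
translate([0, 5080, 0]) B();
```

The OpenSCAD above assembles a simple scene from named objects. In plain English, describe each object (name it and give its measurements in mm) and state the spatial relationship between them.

A is the wall frame of a small rectangular building: four walls, each 2550 mm tall and 96 mm thick, enclosing a footprint 4320 mm (x) by 5020 mm (y) outside-to-outside, with no floor or roof. The front and back walls (the −y and +y sides) span the full width; the two side walls fit between them.

B is a long wooden bench with a 1752 mm (x) × 299 mm (y) seat, 54 mm thick, its top surface 422 mm above the floor. Four 45 mm square legs at the seat corners, flush with the edges, run from z = 0 to the seat underside.

The bench is on the floor beside the house frame on its +y side.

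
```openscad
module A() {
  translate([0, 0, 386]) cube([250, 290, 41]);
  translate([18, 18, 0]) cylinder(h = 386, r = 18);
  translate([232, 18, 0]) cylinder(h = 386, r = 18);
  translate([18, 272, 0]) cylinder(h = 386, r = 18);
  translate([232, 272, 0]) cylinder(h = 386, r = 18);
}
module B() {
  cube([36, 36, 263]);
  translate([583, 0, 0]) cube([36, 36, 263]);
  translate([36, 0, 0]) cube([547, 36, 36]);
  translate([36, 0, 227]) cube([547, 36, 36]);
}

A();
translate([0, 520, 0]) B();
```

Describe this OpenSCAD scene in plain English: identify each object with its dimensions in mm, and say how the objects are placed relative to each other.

A is a simple wooden stool: a rectangular seat 250 mm (x) by 290 mm (y), 41 mm thick, top face at z = 427 mm, on four round legs, each 36 mm in diameter. The legs rest on z = 0, each leg's axis is inset half a diameter from the nearest pair of seat edges (so the leg's bounding box is flush with the corner).

B is a rectangular picture frame lying in the x–z plane (depth along y). The opening is 547 mm wide (x) by 191 mm tall (z), surrounded by a border 36 mm wide on all four sides. The frame is 36 mm deep and is made of two full-height vertical stiles with two horizontal rails fitted between them.

The picture frame is on the floor beside the stool on its +y side.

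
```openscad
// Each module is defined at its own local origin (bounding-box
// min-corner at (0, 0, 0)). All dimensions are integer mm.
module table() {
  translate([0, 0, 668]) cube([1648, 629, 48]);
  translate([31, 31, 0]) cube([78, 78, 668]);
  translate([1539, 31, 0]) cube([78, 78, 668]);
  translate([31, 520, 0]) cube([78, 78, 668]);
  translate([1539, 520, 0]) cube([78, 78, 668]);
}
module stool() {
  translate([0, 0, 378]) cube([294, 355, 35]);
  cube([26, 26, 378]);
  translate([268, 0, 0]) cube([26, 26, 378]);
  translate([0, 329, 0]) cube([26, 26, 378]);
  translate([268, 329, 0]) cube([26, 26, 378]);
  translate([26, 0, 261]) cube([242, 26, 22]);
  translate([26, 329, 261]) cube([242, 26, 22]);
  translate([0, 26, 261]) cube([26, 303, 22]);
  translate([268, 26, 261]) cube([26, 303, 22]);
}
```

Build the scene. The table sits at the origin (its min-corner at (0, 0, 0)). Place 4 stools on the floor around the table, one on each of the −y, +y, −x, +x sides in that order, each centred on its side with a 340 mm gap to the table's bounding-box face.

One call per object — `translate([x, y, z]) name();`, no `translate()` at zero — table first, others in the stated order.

table();
translate([677, -695, 0]) stool();
translate([677, 969, 0]) stool();
translate([-634, 137, 0]) stool();
translate([1988, 137, 0]) stool();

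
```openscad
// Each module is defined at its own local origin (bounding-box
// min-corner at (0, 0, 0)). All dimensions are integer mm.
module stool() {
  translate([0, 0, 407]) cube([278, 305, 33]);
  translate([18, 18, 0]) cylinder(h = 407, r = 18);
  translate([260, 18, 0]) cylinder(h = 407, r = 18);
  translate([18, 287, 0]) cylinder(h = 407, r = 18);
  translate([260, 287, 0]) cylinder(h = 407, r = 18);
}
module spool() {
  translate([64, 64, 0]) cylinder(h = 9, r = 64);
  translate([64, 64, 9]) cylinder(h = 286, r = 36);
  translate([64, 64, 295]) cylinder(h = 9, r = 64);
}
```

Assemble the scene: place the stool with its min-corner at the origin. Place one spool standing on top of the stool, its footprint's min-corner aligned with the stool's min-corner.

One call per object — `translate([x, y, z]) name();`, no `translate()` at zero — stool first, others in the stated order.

stool();
translate([0, 0, 440]) spool();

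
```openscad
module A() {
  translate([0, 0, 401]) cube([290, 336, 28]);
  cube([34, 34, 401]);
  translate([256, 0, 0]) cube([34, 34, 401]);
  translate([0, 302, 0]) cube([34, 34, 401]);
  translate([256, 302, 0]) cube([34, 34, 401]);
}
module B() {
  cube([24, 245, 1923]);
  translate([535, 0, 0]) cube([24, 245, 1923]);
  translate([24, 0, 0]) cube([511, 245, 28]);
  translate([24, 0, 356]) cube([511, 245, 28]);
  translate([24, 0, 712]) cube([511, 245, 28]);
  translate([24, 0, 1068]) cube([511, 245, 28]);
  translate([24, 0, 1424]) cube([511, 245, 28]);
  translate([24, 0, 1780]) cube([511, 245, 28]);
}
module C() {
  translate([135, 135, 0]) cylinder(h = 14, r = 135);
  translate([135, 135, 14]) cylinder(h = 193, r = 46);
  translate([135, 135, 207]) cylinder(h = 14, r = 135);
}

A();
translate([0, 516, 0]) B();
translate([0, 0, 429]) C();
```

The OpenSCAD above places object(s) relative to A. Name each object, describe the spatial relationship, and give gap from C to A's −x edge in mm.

The spool's min-x is at 0; the stool's min-x is 0; gap = 0 mm.

A is a stool. B is a bookshelf. C is a spool. The bookshelf is on the floor beside the stool on its +y side. The spool is on top of the stool. The gap from the spool to the stool's −x edge is 0 mm.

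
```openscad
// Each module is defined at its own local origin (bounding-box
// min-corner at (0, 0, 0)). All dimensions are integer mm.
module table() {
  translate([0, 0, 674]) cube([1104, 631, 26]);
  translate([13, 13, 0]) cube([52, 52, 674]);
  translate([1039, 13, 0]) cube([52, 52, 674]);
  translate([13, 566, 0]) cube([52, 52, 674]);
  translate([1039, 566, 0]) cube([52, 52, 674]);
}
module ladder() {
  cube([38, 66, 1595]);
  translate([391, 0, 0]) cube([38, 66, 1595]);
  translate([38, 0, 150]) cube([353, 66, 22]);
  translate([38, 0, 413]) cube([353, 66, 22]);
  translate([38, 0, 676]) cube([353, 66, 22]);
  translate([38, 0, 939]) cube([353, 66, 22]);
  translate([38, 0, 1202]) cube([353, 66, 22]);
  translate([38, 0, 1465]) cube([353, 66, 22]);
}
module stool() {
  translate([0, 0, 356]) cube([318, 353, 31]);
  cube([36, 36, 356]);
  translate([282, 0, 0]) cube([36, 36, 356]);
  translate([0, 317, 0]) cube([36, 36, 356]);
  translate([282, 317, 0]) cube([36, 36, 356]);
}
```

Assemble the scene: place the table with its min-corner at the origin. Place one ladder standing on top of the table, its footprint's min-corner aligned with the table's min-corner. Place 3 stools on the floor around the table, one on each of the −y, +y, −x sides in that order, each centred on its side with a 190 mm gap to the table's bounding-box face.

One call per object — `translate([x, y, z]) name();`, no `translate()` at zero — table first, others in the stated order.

table();
translate([0, 0, 700]) ladder();
translate([393, -543, 0]) stool();
translate([393, 821, 0]) stool();
translate([-508, 139, 0]) stool();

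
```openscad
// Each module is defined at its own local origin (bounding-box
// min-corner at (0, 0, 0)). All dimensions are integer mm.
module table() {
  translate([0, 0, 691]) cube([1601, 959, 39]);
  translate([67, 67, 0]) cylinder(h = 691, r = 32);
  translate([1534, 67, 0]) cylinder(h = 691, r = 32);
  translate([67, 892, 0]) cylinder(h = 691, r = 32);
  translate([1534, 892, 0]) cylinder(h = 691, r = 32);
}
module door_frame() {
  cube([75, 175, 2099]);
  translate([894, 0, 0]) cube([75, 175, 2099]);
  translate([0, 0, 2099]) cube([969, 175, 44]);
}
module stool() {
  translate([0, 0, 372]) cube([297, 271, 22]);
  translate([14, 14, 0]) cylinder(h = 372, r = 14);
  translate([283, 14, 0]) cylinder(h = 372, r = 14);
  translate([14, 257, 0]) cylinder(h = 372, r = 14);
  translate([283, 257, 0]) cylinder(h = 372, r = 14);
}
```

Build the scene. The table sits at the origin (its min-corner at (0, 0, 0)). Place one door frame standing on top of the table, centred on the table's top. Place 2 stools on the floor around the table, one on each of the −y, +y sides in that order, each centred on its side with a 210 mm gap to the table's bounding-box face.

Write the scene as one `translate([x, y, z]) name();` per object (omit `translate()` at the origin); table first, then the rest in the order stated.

table();
translate([316, 392, 730]) door_frame();
translate([652, -481, 0]) stool();
translate([652, 1169, 0]) stool();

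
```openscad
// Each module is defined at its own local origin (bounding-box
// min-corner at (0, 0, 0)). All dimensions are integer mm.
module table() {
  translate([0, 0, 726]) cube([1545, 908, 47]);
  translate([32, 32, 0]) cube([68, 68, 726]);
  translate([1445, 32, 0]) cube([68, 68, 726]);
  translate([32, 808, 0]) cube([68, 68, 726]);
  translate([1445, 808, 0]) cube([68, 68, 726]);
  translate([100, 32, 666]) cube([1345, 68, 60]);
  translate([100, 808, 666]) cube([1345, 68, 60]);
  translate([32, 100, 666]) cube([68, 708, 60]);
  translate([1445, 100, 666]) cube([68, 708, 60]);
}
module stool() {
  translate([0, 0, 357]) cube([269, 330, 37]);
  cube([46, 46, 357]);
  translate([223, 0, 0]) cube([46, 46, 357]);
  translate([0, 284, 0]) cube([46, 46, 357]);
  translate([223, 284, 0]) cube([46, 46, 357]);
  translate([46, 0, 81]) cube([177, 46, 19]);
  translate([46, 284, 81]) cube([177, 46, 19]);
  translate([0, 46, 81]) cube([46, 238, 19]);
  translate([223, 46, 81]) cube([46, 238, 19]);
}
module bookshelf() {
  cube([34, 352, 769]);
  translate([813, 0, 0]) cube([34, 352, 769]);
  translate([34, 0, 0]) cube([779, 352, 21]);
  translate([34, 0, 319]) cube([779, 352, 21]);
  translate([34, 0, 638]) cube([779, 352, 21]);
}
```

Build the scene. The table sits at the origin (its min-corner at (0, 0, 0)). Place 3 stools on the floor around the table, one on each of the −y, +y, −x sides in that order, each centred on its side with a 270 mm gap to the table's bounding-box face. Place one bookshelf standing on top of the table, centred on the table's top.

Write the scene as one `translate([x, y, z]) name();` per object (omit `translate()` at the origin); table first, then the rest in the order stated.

table();
translate([638, -600, 0]) stool();
translate([638, 1178, 0]) stool();
translate([-539, 289, 0]) stool();
translate([349, 278, 773]) bookshelf();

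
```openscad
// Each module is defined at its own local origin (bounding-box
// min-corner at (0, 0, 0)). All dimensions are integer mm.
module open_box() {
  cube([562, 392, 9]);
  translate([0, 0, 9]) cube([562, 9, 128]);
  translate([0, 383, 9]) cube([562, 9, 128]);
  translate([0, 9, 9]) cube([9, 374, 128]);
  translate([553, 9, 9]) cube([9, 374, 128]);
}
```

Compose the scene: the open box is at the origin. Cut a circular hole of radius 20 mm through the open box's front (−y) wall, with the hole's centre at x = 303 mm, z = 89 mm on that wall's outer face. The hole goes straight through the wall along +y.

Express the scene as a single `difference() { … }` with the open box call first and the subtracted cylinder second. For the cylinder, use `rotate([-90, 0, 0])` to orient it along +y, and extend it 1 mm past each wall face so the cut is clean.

difference() {
  open_box();
  translate([303, -1, 89]) rotate([-90, 0, 0]) cylinder(h = 11, r = 20);
}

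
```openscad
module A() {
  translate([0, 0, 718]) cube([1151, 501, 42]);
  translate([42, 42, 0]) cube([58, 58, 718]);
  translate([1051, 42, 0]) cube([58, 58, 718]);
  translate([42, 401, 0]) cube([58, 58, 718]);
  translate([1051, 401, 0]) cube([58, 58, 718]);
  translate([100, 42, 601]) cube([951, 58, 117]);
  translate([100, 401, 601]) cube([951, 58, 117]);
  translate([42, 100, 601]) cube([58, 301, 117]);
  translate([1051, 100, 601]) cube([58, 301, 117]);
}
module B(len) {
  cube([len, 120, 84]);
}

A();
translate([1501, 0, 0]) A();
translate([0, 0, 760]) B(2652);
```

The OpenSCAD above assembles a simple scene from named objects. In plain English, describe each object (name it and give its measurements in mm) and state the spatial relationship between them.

A is a rectangular dining table. The top is 1151×501×42 mm with its upper surface at z = 760 mm. It stands on four 58×58 mm square legs, each inset 42 mm from the nearest pair of top edges, running from the floor to the underside of the top. Four apron rails, 58 mm thick and 117 mm tall, run between adjacent legs with their top edges flush with the underside of the top and their outer faces flush with the legs' outer faces.

B is a rectangular beam 2652 mm long (x), 120 mm deep (y), 84 mm thick (z).

The beam spans the tops of two tables placed 350 mm apart, resting at z = 760 mm.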